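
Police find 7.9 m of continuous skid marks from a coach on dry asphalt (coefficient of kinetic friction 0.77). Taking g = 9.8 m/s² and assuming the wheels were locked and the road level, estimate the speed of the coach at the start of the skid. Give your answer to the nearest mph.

Initial speed ≈ 24 mph

Deceleration a = μg = 0.77 × 9.8 = 7.546 m/s².
v = √(2a·d) = √(2 × 7.546 × 7.9) = √119.227 = 10.9191 m/s.
= 10.9191 ÷ 0.44704 = 24.425 mph.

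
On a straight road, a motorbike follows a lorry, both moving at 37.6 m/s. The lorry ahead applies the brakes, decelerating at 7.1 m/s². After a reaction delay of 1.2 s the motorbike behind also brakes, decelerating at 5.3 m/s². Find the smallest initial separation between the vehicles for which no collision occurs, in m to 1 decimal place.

Leader travels v²/(2a_L) = 1413.760 / 14.200 = 99.561 m before stopping.
Follower covers v·t_r = 37.6000 × 1.2 = 45.120 m while reacting, then v²/(2a_F) = 1413.760 / 10.600 = 133.374 m while braking, for a total of 45.120 + 133.374 = 178.494 m.
Since a_F ≤ a_L and the follower starts braking later, the follower is never slower than the leader, so the closest approach is when both have stopped.
Minimum gap = 178.494 − 99.561 = 78.933 m.

Minimum gap ≈ 78.9 m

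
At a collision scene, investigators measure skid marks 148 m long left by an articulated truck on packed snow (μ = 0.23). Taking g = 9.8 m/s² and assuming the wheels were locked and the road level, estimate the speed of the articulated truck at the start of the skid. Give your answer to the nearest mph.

Deceleration a = μg = 0.23 × 9.8 = 2.254 m/s².
v = √(2a·d) = √(2 × 2.254 × 148) = √667.184 = 25.8299 m/s.
= 25.8299 ÷ 0.44704 = 57.780 mph.

Initial speed ≈ 58 mph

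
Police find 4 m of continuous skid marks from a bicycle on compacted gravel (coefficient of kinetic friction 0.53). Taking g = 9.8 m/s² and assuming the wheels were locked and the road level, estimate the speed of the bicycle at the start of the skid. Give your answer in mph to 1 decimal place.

Initial speed ≈ 14.4 mph

Deceleration a = μg = 0.53 × 9.8 = 5.194 m/s².
v = √(2a·d) = √(2 × 5.194 × 4) = √41.552 = 6.4461 m/s.
= 6.4461 ÷ 0.44704 = 14.420 mph.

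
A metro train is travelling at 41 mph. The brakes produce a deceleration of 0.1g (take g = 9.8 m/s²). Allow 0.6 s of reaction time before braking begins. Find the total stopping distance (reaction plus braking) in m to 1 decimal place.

41 mph × 0.44704 = 18.3286 m/s.
a = 0.1 × 9.8 = 0.980 m/s².
Reaction distance = v·t_r = 18.3286 × 0.6 = 10.997 m.
Braking distance = v²/(2a) = 18.3286² / (2 × 0.980) = 335.938 / 1.960 = 171.397 m.
Total = 10.997 + 171.397 = 182.394 m.

Total stopping distance ≈ 182.4 m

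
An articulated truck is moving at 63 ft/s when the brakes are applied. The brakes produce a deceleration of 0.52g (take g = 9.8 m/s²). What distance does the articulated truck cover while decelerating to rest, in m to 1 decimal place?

Braking distance ≈ 36.2 m

63 ft/s × 0.3048 = 19.2024 m/s.
a = 0.52 × 9.8 = 5.096 m/s².
Braking distance = v²/(2a) = 19.2024² / (2 × 5.096) = 368.732 / 10.192 = 36.179 m.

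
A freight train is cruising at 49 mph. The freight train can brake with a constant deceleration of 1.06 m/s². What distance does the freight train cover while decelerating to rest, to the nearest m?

Braking distance ≈ 226 m

49 mph × 0.44704 = 21.9050 m/s.
Braking distance = v²/(2a) = 21.9050² / (2 × 1.060) = 479.829 / 2.120 = 226.334 m.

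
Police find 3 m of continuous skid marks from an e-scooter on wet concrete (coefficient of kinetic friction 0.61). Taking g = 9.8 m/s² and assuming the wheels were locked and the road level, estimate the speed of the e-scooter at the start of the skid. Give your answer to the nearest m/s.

Initial speed ≈ 6 m/s

Deceleration a = μg = 0.61 × 9.8 = 5.978 m/s².
v = √(2a·d) = √(2 × 5.978 × 3) = √35.868 = 5.9890 m/s.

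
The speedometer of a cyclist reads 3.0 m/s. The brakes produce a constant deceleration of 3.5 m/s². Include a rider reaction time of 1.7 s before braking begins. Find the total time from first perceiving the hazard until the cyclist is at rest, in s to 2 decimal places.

Total time ≈ 2.56 s

Braking time = v/a = 3.0000 / 3.500 = 0.857 s.
Total = 1.7 + 0.857 = 2.557 s.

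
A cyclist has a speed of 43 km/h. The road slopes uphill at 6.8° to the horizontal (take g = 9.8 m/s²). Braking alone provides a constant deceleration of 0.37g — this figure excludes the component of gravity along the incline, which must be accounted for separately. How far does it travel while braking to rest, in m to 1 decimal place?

Braking distance ≈ 14.9 m

43 km/h ÷ 3.6 = 11.9444 m/s.
a = 0.37 × 9.8 = 3.626 m/s².
Gravity along the uphill slope adds to the braking deceleration: a_eff = 3.626 + 9.8·sin 6.8° = 3.626 + 1.160 = 4.786 m/s².
Braking distance = v²/(2a) = 11.9444² / (2 × 4.786) = 142.669 / 9.572 = 14.905 m.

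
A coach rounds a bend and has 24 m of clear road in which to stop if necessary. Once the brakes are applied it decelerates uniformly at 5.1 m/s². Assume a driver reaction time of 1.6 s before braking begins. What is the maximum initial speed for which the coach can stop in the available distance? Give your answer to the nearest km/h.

Maximum speed ≈ 34 km/h

Stopping distance: v·t_r + v²/(2a) = 24 with t_r = 1.6 s and a = 5.100 m/s².
So v² + 16.320 v − 244.80 = 0.
Positive root: v = −a·t_r + √((a·t_r)² + 2a·d) = −8.160 + √(66.586 + 244.80) = 9.4861 m/s.
9.4861 m/s × 3.6 = 34.150 km/h.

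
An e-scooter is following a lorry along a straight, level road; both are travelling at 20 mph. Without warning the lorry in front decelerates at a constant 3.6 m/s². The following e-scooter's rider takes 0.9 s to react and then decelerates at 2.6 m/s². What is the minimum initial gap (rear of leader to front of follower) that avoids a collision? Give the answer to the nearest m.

20 mph × 0.44704 = 8.9408 m/s.
Leader travels v²/(2a_L) = 79.938 / 7.200 = 11.103 m before stopping.
Follower covers v·t_r = 8.9408 × 0.9 = 8.047 m while reacting, then v²/(2a_F) = 79.938 / 5.200 = 15.373 m while braking, for a total of 8.047 + 15.373 = 23.420 m.
Since a_F ≤ a_L and the follower starts braking later, the follower is never slower than the leader, so the closest approach is when both have stopped.
Minimum gap = 23.420 − 11.103 = 12.317 m.

Minimum gap ≈ 12 m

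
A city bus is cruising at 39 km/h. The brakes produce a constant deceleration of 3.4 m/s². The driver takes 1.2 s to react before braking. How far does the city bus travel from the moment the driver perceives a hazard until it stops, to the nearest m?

39 km/h ÷ 3.6 = 10.8333 m/s.
Reaction distance = v·t_r = 10.8333 × 1.2 = 13.000 m.
Braking distance = v²/(2a) = 10.8333² / (2 × 3.400) = 117.360 / 6.800 = 17.259 m.
Total = 13.000 + 17.259 = 30.259 m.

Total stopping distance ≈ 30 m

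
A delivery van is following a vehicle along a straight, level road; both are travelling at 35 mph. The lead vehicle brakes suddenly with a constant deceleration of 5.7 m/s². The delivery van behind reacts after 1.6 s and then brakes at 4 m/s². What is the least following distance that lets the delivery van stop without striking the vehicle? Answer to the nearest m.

Minimum gap ≈ 34 m

35 mph × 0.44704 = 15.6464 m/s.
Leader travels v²/(2a_L) = 244.810 / 11.400 = 21.475 m before stopping.
Follower covers v·t_r = 15.6464 × 1.6 = 25.034 m while reacting, then v²/(2a_F) = 244.810 / 8.000 = 30.601 m while braking, for a total of 25.034 + 30.601 = 55.635 m.
Since a_F ≤ a_L and the follower starts braking later, the follower is never slower than the leader, so the closest approach is when both have stopped.
Minimum gap = 55.635 − 21.475 = 34.160 m.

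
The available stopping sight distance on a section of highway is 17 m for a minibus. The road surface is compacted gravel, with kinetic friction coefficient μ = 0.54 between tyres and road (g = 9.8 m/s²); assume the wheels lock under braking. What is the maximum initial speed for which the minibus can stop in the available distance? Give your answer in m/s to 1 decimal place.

Maximum speed ≈ 13.4 m/s

a = μg = 0.54 × 9.8 = 5.292 m/s².
v²/(2a) = d ⇒ v = √(2 × 5.292 × 17) = √179.93 = 13.4138 m/s.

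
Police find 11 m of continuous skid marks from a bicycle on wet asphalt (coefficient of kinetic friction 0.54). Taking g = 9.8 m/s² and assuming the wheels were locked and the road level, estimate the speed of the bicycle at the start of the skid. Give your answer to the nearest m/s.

Deceleration a = μg = 0.54 × 9.8 = 5.292 m/s².
v = √(2a·d) = √(2 × 5.292 × 11) = √116.424 = 10.7900 m/s.

Initial speed ≈ 11 m/s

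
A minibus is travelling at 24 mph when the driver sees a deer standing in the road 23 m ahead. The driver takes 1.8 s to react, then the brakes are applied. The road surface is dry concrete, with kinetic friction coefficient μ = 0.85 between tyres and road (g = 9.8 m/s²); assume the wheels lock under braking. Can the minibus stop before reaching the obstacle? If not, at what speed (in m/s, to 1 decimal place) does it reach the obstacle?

24 mph × 0.44704 = 10.7290 m/s.
a = μg = 0.85 × 9.8 = 8.330 m/s².
Reaction distance = 10.7290 × 1.8 = 19.312 m.
Braking distance needed to stop: v²/(2a) = 115.111 / 16.660 = 6.909 m, so total needed = 19.312 + 6.909 = 26.221 m > 23 m — it cannot stop.
Distance remaining when braking begins: 23 − 19.312 = 3.688 m.
v² = v₀² − 2a·d = 115.111 − 2 × 8.330 × 3.688 = 53.669 m²/s².
v = √53.669 = 7.326 m/s.

No — it strikes the obstacle at 7.3 m/s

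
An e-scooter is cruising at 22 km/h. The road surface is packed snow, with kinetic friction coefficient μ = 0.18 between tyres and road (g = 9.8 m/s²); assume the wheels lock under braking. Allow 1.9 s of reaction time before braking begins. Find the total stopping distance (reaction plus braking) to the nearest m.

22 km/h ÷ 3.6 = 6.1111 m/s.
a = μg = 0.18 × 9.8 = 1.764 m/s².
Reaction distance = v·t_r = 6.1111 × 1.9 = 11.611 m.
Braking distance = v²/(2a) = 6.1111² / (2 × 1.764) = 37.346 / 3.528 = 10.586 m.
Total = 11.611 + 10.586 = 22.197 m.

Total stopping distance ≈ 22 m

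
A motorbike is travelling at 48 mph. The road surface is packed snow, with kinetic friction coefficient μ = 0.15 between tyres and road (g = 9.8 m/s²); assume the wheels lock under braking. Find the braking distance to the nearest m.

Braking distance ≈ 157 m

48 mph × 0.44704 = 21.4579 m/s.
a = μg = 0.15 × 9.8 = 1.470 m/s².
Braking distance = v²/(2a) = 21.4579² / (2 × 1.470) = 460.441 / 2.940 = 156.613 m.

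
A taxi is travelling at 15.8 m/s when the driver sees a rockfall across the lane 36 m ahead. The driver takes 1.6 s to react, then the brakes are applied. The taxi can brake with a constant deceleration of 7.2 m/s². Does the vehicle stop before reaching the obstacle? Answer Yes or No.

Reaction distance = 15.8000 × 1.6 = 25.280 m.
Braking distance = v²/(2a) = 249.640 / 14.400 = 17.336 m.
Total stopping distance = 25.280 + 17.336 = 42.616 m, vs 36 m available — it cannot stop in time and overshoots by 42.616 − 36 = 6.616 m.

No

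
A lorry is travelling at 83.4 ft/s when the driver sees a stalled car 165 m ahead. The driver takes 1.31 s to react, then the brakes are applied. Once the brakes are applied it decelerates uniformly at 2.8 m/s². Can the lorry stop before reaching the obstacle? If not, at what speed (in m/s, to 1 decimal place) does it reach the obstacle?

83.4 ft/s × 0.3048 = 25.4203 m/s.
Reaction distance = 25.4203 × 1.31 = 33.301 m.
Braking distance = v²/(2a) = 646.192 / 5.600 = 115.391 m.
Total stopping distance = 33.301 + 115.391 = 148.692 m, vs 165 m available — it stops with 165 − 148.692 = 16.308 m to spare.

Yes — it stops about 16.3 m short of the obstacle, so it never reaches it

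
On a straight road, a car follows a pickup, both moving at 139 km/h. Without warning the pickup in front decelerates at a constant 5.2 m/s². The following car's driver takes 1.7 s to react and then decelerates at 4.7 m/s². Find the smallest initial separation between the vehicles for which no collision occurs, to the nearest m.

139 km/h ÷ 3.6 = 38.6111 m/s.
Leader travels v²/(2a_L) = 1490.817 / 10.400 = 143.348 m before stopping.
Follower covers v·t_r = 38.6111 × 1.7 = 65.639 m while reacting, then v²/(2a_F) = 1490.817 / 9.400 = 158.598 m while braking, for a total of 65.639 + 158.598 = 224.237 m.
Since a_F ≤ a_L and the follower starts braking later, the follower is never slower than the leader, so the closest approach is when both have stopped.
Minimum gap = 224.237 − 143.348 = 80.889 m.

Minimum gap ≈ 81 m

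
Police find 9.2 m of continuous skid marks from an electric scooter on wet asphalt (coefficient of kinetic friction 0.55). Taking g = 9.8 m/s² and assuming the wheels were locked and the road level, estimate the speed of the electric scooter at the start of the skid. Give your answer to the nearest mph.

Deceleration a = μg = 0.55 × 9.8 = 5.390 m/s².
v = √(2a·d) = √(2 × 5.390 × 9.2) = √99.176 = 9.9587 m/s.
= 9.9587 ÷ 0.44704 = 22.277 mph.

Initial speed ≈ 22 mph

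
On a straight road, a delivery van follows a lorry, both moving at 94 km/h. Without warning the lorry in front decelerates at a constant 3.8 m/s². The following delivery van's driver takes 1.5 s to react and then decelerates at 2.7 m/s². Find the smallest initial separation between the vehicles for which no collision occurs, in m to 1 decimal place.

94 km/h ÷ 3.6 = 26.1111 m/s.
Leader travels v²/(2a_L) = 681.790 / 7.600 = 89.709 m before stopping.
Follower covers v·t_r = 26.1111 × 1.5 = 39.167 m while reacting, then v²/(2a_F) = 681.790 / 5.400 = 126.257 m while braking, for a total of 39.167 + 126.257 = 165.424 m.
Since a_F ≤ a_L and the follower starts braking later, the follower is never slower than the leader, so the closest approach is when both have stopped.
Minimum gap = 165.424 − 89.709 = 75.715 m.

Minimum gap ≈ 75.7 m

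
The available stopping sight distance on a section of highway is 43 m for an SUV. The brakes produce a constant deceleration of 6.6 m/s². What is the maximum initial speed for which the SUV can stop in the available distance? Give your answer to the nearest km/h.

v²/(2a) = d ⇒ v = √(2 × 6.600 × 43) = √567.60 = 23.8244 m/s.
23.8244 m/s × 3.6 = 85.768 km/h.

Maximum speed ≈ 86 km/h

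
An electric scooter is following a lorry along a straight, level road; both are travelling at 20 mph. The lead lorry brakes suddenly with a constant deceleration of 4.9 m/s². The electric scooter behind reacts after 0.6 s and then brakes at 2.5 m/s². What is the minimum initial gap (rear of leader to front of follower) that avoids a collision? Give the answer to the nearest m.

20 mph × 0.44704 = 8.9408 m/s.
Leader travels v²/(2a_L) = 79.938 / 9.800 = 8.157 m before stopping.
Follower covers v·t_r = 8.9408 × 0.6 = 5.364 m while reacting, then v²/(2a_F) = 79.938 / 5.000 = 15.988 m while braking, for a total of 5.364 + 15.988 = 21.352 m.
Since a_F ≤ a_L and the follower starts braking later, the follower is never slower than the leader, so the closest approach is when both have stopped.
Minimum gap = 21.352 − 8.157 = 13.195 m.

Minimum gap ≈ 13 m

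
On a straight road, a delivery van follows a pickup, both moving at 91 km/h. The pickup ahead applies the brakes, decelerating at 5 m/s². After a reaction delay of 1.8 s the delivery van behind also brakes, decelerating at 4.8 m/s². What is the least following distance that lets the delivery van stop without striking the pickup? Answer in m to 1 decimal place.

91 km/h ÷ 3.6 = 25.2778 m/s.
Leader travels v²/(2a_L) = 638.967 / 10.000 = 63.897 m before stopping.
Follower covers v·t_r = 25.2778 × 1.8 = 45.500 m while reacting, then v²/(2a_F) = 638.967 / 9.600 = 66.559 m while braking, for a total of 45.500 + 66.559 = 112.059 m.
Since a_F ≤ a_L and the follower starts braking later, the follower is never slower than the leader, so the closest approach is when both have stopped.
Minimum gap = 112.059 − 63.897 = 48.162 m.

Minimum gap ≈ 48.2 m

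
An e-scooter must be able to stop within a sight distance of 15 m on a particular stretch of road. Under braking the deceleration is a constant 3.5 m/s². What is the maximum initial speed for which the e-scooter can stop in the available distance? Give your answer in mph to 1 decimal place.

Maximum speed ≈ 22.9 mph

v²/(2a) = d ⇒ v = √(2 × 3.500 × 15) = √105.00 = 10.2470 m/s.
10.2470 m/s ÷ 0.44704 = 22.922 mph.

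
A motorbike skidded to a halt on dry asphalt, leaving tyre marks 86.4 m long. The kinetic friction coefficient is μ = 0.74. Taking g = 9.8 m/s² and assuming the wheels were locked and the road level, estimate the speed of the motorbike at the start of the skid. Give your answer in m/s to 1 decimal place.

Deceleration a = μg = 0.74 × 9.8 = 7.252 m/s².
v = √(2a·d) = √(2 × 7.252 × 86.4) = √1253.146 = 35.3998 m/s.

Initial speed ≈ 35.4 m/s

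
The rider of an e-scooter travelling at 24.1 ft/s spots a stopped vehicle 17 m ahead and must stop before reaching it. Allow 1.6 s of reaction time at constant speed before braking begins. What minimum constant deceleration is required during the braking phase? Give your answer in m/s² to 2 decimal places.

Required deceleration ≈ 5.14 m/s²

24.1 ft/s × 0.3048 = 7.3457 m/s.
Distance covered during reaction = 7.3457 × 1.6 = 11.753 m.
Distance available for braking: 17 − 11.753 = 5.247 m.
v² = 2a·d ⇒ a = v²/(2d) = 7.3457² / (2 × 5.247) = 53.959 / 10.494 = 5.1419 m/s².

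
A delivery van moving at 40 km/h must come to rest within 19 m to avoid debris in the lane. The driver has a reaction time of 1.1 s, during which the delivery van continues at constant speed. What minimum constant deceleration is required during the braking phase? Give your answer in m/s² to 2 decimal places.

40 km/h ÷ 3.6 = 11.1111 m/s.
Distance covered during reaction = 11.1111 × 1.1 = 12.222 m.
Distance available for braking: 19 − 12.222 = 6.778 m.
v² = 2a·d ⇒ a = v²/(2d) = 11.1111² / (2 × 6.778) = 123.457 / 13.556 = 9.1072 m/s².

Required deceleration ≈ 9.11 m/s²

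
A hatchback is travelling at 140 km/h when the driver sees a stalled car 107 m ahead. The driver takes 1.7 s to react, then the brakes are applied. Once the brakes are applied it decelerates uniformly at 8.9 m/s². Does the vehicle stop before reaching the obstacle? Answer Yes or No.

No

140 km/h ÷ 3.6 = 38.8889 m/s.
Reaction distance = 38.8889 × 1.7 = 66.111 m.
Braking distance = v²/(2a) = 1512.347 / 17.800 = 84.963 m.
Total stopping distance = 66.111 + 84.963 = 151.074 m, vs 107 m available — it cannot stop in time and overshoots by 151.074 − 107 = 44.074 m.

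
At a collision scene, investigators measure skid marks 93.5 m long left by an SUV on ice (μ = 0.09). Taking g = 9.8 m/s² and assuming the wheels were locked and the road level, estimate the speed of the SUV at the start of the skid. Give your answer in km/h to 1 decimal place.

Initial speed ≈ 46.2 km/h

Deceleration a = μg = 0.09 × 9.8 = 0.882 m/s².
v = √(2a·d) = √(2 × 0.882 × 93.5) = √164.934 = 12.8427 m/s.
= 12.8427 × 3.6 = 46.234 km/h.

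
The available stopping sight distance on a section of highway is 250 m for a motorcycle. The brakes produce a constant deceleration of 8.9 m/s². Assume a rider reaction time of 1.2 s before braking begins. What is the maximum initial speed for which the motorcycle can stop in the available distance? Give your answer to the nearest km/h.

Maximum speed ≈ 205 km/h

Stopping distance: v·t_r + v²/(2a) = 250 with t_r = 1.2 s and a = 8.900 m/s².
So v² + 21.360 v − 4450.00 = 0.
Positive root: v = −a·t_r + √((a·t_r)² + 2a·d) = −10.680 + √(114.062 + 4450.00) = 56.8778 m/s.
56.8778 m/s × 3.6 = 204.760 km/h.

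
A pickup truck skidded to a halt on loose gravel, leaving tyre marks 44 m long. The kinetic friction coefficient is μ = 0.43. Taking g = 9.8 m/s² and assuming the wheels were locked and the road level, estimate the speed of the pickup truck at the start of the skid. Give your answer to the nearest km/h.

Initial speed ≈ 69 km/h

Deceleration a = μg = 0.43 × 9.8 = 4.214 m/s².
v = √(2a·d) = √(2 × 4.214 × 44) = √370.832 = 19.2570 m/s.
= 19.2570 × 3.6 = 69.325 km/h.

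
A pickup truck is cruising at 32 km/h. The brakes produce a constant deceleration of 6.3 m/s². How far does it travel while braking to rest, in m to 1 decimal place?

32 km/h ÷ 3.6 = 8.8889 m/s.
Braking distance = v²/(2a) = 8.8889² / (2 × 6.300) = 79.013 / 12.600 = 6.271 m.

Braking distance ≈ 6.3 m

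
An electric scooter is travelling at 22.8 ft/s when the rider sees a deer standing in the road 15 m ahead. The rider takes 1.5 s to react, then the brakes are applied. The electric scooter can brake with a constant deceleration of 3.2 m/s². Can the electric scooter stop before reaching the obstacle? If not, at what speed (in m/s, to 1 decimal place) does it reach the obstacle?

No — it strikes the obstacle at 4.4 m/s

22.8 ft/s × 0.3048 = 6.9494 m/s.
Reaction distance = 6.9494 × 1.5 = 10.424 m.
Braking distance needed to stop: v²/(2a) = 48.294 / 6.400 = 7.546 m, so total needed = 10.424 + 7.546 = 17.970 m > 15 m — it cannot stop.
Distance remaining when braking begins: 15 − 10.424 = 4.576 m.
v² = v₀² − 2a·d = 48.294 − 2 × 3.200 × 4.576 = 19.008 m²/s².
v = √19.008 = 4.360 m/s.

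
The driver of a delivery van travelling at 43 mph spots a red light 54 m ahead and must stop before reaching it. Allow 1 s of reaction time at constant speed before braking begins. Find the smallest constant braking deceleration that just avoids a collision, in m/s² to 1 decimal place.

43 mph × 0.44704 = 19.2227 m/s.
Distance covered during reaction = 19.2227 × 1 = 19.223 m.
Distance available for braking: 54 − 19.223 = 34.777 m.
v² = 2a·d ⇒ a = v²/(2d) = 19.2227² / (2 × 34.777) = 369.512 / 69.554 = 5.3126 m/s².

Required deceleration ≈ 5.3 m/s²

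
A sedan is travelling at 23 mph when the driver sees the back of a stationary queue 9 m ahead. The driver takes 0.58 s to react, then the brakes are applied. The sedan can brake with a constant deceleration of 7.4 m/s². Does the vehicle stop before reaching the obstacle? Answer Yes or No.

23 mph × 0.44704 = 10.2819 m/s.
Reaction distance = 10.2819 × 0.58 = 5.964 m.
Braking distance = v²/(2a) = 105.717 / 14.800 = 7.143 m.
Total stopping distance = 5.964 + 7.143 = 13.107 m, vs 9 m available — it cannot stop in time and overshoots by 13.107 − 9 = 4.107 m.

No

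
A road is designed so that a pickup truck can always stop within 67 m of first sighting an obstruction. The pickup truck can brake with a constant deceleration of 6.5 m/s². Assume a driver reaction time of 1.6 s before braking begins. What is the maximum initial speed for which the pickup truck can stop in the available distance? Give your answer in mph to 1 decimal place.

Stopping distance: v·t_r + v²/(2a) = 67 with t_r = 1.6 s and a = 6.500 m/s².
So v² + 20.800 v − 871.00 = 0.
Positive root: v = −a·t_r + √((a·t_r)² + 2a·d) = −10.400 + √(108.160 + 871.00) = 20.8915 m/s.
20.8915 m/s ÷ 0.44704 = 46.733 mph.

Maximum speed ≈ 46.7 mph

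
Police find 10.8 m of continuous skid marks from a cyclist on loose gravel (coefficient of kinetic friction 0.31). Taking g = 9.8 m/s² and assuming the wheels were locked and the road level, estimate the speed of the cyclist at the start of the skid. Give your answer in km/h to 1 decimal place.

Initial speed ≈ 29.2 km/h

Deceleration a = μg = 0.31 × 9.8 = 3.038 m/s².
v = √(2a·d) = √(2 × 3.038 × 10.8) = √65.621 = 8.1007 m/s.
= 8.1007 × 3.6 = 29.163 km/h.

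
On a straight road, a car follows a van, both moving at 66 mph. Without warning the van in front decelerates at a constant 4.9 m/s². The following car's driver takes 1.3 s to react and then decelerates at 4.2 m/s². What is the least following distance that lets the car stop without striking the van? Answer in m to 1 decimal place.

66 mph × 0.44704 = 29.5046 m/s.
Leader travels v²/(2a_L) = 870.521 / 9.800 = 88.829 m before stopping.
Follower covers v·t_r = 29.5046 × 1.3 = 38.356 m while reacting, then v²/(2a_F) = 870.521 / 8.400 = 103.633 m while braking, for a total of 38.356 + 103.633 = 141.989 m.
Since a_F ≤ a_L and the follower starts braking later, the follower is never slower than the leader, so the closest approach is when both have stopped.
Minimum gap = 141.989 − 88.829 = 53.160 m.

Minimum gap ≈ 53.2 m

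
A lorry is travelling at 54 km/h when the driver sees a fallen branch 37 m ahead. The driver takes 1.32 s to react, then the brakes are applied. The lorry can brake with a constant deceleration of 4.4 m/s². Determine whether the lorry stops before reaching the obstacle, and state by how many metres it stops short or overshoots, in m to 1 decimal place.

54 km/h ÷ 3.6 = 15.0000 m/s.
Reaction distance = 15.0000 × 1.32 = 19.800 m.
Braking distance = v²/(2a) = 225.000 / 8.800 = 25.568 m.
Total stopping distance = 19.800 + 25.568 = 45.368 m, vs 37 m available — it cannot stop in time and overshoots by 45.368 − 37 = 8.368 m.

No — it overshoots by 8.4 m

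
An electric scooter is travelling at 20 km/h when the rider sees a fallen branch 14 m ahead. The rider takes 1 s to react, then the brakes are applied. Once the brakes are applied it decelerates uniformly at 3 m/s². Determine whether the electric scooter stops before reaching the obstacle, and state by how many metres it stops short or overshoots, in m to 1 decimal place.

20 km/h ÷ 3.6 = 5.5556 m/s.
Reaction distance = 5.5556 × 1 = 5.556 m.
Braking distance = v²/(2a) = 30.865 / 6.000 = 5.144 m.
Total stopping distance = 5.556 + 5.144 = 10.700 m, vs 14 m available — it stops with 14 − 10.700 = 3.300 m to spare.

Yes — it stops 3.3 m short of the obstacle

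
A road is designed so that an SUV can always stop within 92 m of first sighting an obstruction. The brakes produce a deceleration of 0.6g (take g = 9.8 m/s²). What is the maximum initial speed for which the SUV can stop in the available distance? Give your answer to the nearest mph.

a = 0.6 × 9.8 = 5.880 m/s².
v²/(2a) = d ⇒ v = √(2 × 5.880 × 92) = √1081.92 = 32.8926 m/s.
32.8926 m/s ÷ 0.44704 = 73.579 mph.

Maximum speed ≈ 74 mph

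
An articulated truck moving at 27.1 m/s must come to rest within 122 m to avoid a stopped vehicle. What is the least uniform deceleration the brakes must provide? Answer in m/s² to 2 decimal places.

Required deceleration ≈ 3.01 m/s²

v² = 2a·d ⇒ a = v²/(2d) = 27.1000² / (2 × 122.000) = 734.410 / 244.000 = 3.0099 m/s².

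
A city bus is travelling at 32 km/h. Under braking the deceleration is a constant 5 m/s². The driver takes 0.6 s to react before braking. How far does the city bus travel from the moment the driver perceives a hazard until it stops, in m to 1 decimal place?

Total stopping distance ≈ 13.2 m

32 km/h ÷ 3.6 = 8.8889 m/s.
Reaction distance = v·t_r = 8.8889 × 0.6 = 5.333 m.
Braking distance = v²/(2a) = 8.8889² / (2 × 5.000) = 79.013 / 10.000 = 7.901 m.
Total = 5.333 + 7.901 = 13.234 m.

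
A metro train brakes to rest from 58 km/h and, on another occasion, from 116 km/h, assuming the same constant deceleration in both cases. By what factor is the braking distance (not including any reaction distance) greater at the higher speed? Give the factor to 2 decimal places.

Factor ≈ 4.00

Braking distance d = v²/(2a), so with a fixed, d ∝ v².
Factor = (116/58)² = 2.0000² = 4.0000.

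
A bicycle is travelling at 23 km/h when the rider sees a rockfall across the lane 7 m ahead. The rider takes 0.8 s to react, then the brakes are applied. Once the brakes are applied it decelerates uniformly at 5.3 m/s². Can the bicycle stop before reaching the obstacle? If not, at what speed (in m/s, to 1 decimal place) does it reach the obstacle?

No — it strikes the obstacle at 4.6 m/s

23 km/h ÷ 3.6 = 6.3889 m/s.
Reaction distance = 6.3889 × 0.8 = 5.111 m.
Braking distance needed to stop: v²/(2a) = 40.818 / 10.600 = 3.851 m, so total needed = 5.111 + 3.851 = 8.962 m > 7 m — it cannot stop.
Distance remaining when braking begins: 7 − 5.111 = 1.889 m.
v² = v₀² − 2a·d = 40.818 − 2 × 5.300 × 1.889 = 20.795 m²/s².
v = √20.795 = 4.560 m/s.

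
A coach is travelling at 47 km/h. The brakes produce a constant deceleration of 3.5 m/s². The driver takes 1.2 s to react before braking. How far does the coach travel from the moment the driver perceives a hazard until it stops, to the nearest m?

47 km/h ÷ 3.6 = 13.0556 m/s.
Reaction distance = v·t_r = 13.0556 × 1.2 = 15.667 m.
Braking distance = v²/(2a) = 13.0556² / (2 × 3.500) = 170.449 / 7.000 = 24.350 m.
Total = 15.667 + 24.350 = 40.017 m.

Total stopping distance ≈ 40 m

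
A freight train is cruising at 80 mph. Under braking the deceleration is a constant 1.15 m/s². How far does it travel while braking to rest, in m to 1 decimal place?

80 mph × 0.44704 = 35.7632 m/s.
Braking distance = v²/(2a) = 35.7632² / (2 × 1.150) = 1279.006 / 2.300 = 556.090 m.

Braking distance ≈ 556.1 m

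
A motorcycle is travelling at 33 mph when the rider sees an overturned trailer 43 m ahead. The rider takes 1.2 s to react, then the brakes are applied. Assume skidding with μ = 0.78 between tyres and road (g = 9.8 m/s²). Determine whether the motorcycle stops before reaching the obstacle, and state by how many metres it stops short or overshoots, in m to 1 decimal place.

Yes — it stops 11.1 m short of the obstacle

33 mph × 0.44704 = 14.7523 m/s.
a = μg = 0.78 × 9.8 = 7.644 m/s².
Reaction distance = 14.7523 × 1.2 = 17.703 m.
Braking distance = v²/(2a) = 217.630 / 15.288 = 14.235 m.
Total stopping distance = 17.703 + 14.235 = 31.938 m, vs 43 m available — it stops with 43 − 31.938 = 11.062 m to spare.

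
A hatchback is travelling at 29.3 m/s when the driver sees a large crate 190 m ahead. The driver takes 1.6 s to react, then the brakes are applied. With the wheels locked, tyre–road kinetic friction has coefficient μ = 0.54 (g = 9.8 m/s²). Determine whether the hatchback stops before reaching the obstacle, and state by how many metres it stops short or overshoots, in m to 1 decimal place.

Yes — it stops 62.0 m short of the obstacle

a = μg = 0.54 × 9.8 = 5.292 m/s².
Reaction distance = 29.3000 × 1.6 = 46.880 m.
Braking distance = v²/(2a) = 858.490 / 10.584 = 81.112 m.
Total stopping distance = 46.880 + 81.112 = 127.992 m, vs 190 m available — it stops with 190 − 127.992 = 62.008 m to spare.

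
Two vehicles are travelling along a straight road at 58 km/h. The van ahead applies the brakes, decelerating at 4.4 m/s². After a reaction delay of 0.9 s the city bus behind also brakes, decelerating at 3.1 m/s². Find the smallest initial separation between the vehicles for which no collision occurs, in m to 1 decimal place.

58 km/h ÷ 3.6 = 16.1111 m/s.
Leader travels v²/(2a_L) = 259.568 / 8.800 = 29.496 m before stopping.
Follower covers v·t_r = 16.1111 × 0.9 = 14.500 m while reacting, then v²/(2a_F) = 259.568 / 6.200 = 41.866 m while braking, for a total of 14.500 + 41.866 = 56.366 m.
Since a_F ≤ a_L and the follower starts braking later, the follower is never slower than the leader, so the closest approach is when both have stopped.
Minimum gap = 56.366 − 29.496 = 26.870 m.

Minimum gap ≈ 26.9 m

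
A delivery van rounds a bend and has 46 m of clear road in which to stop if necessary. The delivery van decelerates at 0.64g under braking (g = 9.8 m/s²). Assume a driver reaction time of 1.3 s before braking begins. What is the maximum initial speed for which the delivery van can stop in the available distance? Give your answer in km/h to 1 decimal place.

Maximum speed ≈ 62.0 km/h

a = 0.64 × 9.8 = 6.272 m/s².
Stopping distance: v·t_r + v²/(2a) = 46 with t_r = 1.3 s and a = 6.272 m/s².
So v² + 16.307 v − 577.02 = 0.
Positive root: v = −a·t_r + √((a·t_r)² + 2a·d) = −8.154 + √(66.488 + 577.02) = 17.2135 m/s.
17.2135 m/s × 3.6 = 61.969 km/h.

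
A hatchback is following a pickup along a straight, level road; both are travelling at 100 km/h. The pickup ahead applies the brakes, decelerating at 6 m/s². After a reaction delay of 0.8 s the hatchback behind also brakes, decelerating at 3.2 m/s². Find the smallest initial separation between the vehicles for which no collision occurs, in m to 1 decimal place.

100 km/h ÷ 3.6 = 27.7778 m/s.
Leader travels v²/(2a_L) = 771.606 / 12.000 = 64.300 m before stopping.
Follower covers v·t_r = 27.7778 × 0.8 = 22.222 m while reacting, then v²/(2a_F) = 771.606 / 6.400 = 120.563 m while braking, for a total of 22.222 + 120.563 = 142.785 m.
Since a_F ≤ a_L and the follower starts braking later, the follower is never slower than the leader, so the closest approach is when both have stopped.
Minimum gap = 142.785 − 64.300 = 78.485 m.

Minimum gap ≈ 78.5 m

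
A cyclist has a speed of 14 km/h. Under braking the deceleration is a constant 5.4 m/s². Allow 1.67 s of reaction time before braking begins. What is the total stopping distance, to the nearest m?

14 km/h ÷ 3.6 = 3.8889 m/s.
Reaction distance = v·t_r = 3.8889 × 1.67 = 6.494 m.
Braking distance = v²/(2a) = 3.8889² / (2 × 5.400) = 15.124 / 10.800 = 1.400 m.
Total = 6.494 + 1.400 = 7.894 m.

Total stopping distance ≈ 8 m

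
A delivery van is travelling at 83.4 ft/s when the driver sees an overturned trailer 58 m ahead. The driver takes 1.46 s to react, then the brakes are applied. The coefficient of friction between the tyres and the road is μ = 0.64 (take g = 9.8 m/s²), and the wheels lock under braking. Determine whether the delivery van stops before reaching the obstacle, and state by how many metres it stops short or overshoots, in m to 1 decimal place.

83.4 ft/s × 0.3048 = 25.4203 m/s.
a = μg = 0.64 × 9.8 = 6.272 m/s².
Reaction distance = 25.4203 × 1.46 = 37.114 m.
Braking distance = v²/(2a) = 646.192 / 12.544 = 51.514 m.
Total stopping distance = 37.114 + 51.514 = 88.628 m, vs 58 m available — it cannot stop in time and overshoots by 88.628 − 58 = 30.628 m.

No — it overshoots by 30.6 m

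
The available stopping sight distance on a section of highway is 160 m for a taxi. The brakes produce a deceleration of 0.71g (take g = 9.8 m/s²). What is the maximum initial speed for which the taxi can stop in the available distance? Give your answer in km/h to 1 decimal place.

a = 0.71 × 9.8 = 6.958 m/s².
v²/(2a) = d ⇒ v = √(2 × 6.958 × 160) = √2226.56 = 47.1864 m/s.
47.1864 m/s × 3.6 = 169.871 km/h.

Maximum speed ≈ 169.9 km/h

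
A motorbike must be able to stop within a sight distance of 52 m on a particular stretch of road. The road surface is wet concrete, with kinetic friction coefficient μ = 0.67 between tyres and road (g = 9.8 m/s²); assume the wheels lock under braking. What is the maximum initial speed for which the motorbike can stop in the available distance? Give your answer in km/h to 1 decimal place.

Maximum speed ≈ 94.1 km/h

a = μg = 0.67 × 9.8 = 6.566 m/s².
v²/(2a) = d ⇒ v = √(2 × 6.566 × 52) = √682.86 = 26.1316 m/s.
26.1316 m/s × 3.6 = 94.074 km/h.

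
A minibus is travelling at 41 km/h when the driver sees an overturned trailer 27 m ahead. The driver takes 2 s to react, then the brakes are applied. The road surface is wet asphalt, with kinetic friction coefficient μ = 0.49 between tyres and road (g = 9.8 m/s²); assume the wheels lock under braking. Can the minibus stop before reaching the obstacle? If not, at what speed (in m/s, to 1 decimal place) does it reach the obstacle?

No — it strikes the obstacle at 9.4 m/s

41 km/h ÷ 3.6 = 11.3889 m/s.
a = μg = 0.49 × 9.8 = 4.802 m/s².
Reaction distance = 11.3889 × 2 = 22.778 m.
Braking distance needed to stop: v²/(2a) = 129.707 / 9.604 = 13.506 m, so total needed = 22.778 + 13.506 = 36.284 m > 27 m — it cannot stop.
Distance remaining when braking begins: 27 − 22.778 = 4.222 m.
v² = v₀² − 2a·d = 129.707 − 2 × 4.802 × 4.222 = 89.159 m²/s².
v = √89.159 = 9.442 m/s.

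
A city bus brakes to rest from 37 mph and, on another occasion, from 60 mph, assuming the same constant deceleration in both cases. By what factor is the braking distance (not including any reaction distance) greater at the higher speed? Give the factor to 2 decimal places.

Factor ≈ 2.63

Braking distance d = v²/(2a), so with a fixed, d ∝ v².
Factor = (60/37)² = 1.6216² = 2.6296.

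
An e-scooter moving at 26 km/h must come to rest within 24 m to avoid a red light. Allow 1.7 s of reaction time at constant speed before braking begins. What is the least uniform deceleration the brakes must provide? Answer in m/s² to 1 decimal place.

26 km/h ÷ 3.6 = 7.2222 m/s.
Distance covered during reaction = 7.2222 × 1.7 = 12.278 m.
Distance available for braking: 24 − 12.278 = 11.722 m.
v² = 2a·d ⇒ a = v²/(2d) = 7.2222² / (2 × 11.722) = 52.160 / 23.444 = 2.2249 m/s².

Required deceleration ≈ 2.2 m/s²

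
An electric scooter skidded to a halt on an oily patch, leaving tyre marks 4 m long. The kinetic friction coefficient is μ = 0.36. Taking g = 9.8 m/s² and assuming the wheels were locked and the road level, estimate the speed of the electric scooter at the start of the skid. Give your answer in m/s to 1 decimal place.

Deceleration a = μg = 0.36 × 9.8 = 3.528 m/s².
v = √(2a·d) = √(2 × 3.528 × 4) = √28.224 = 5.3126 m/s.

Initial speed ≈ 5.3 m/s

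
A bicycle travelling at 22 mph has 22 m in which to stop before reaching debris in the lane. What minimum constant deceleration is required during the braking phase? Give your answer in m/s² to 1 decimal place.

22 mph × 0.44704 = 9.8349 m/s.
v² = 2a·d ⇒ a = v²/(2d) = 9.8349² / (2 × 22.000) = 96.725 / 44.000 = 2.1983 m/s².

Required deceleration ≈ 2.2 m/s²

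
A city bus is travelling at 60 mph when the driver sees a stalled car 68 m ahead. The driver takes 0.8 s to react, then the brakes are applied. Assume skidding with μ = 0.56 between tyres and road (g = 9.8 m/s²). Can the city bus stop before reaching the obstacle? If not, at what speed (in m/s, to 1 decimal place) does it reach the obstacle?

60 mph × 0.44704 = 26.8224 m/s.
a = μg = 0.56 × 9.8 = 5.488 m/s².
Reaction distance = 26.8224 × 0.8 = 21.458 m.
Braking distance needed to stop: v²/(2a) = 719.441 / 10.976 = 65.547 m, so total needed = 21.458 + 65.547 = 87.005 m > 68 m — it cannot stop.
Distance remaining when braking begins: 68 − 21.458 = 46.542 m.
v² = v₀² − 2a·d = 719.441 − 2 × 5.488 × 46.542 = 208.596 m²/s².
v = √208.596 = 14.443 m/s.

No — it strikes the obstacle at 14.4 m/s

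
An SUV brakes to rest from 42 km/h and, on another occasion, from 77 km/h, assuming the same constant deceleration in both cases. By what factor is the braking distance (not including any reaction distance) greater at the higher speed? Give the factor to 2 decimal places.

Factor ≈ 3.36

Braking distance d = v²/(2a), so with a fixed, d ∝ v².
Factor = (77/42)² = 1.8333² = 3.3610.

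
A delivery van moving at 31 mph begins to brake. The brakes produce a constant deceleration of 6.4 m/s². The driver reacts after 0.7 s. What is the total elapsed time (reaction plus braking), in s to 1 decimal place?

31 mph × 0.44704 = 13.8582 m/s.
Braking time = v/a = 13.8582 / 6.400 = 2.165 s.
Total = 0.7 + 2.165 = 2.865 s.

Total time ≈ 2.9 s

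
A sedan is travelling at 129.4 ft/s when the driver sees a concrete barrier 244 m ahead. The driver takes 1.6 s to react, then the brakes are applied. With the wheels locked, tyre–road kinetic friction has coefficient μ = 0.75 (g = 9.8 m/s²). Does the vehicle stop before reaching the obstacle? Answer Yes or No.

Yes

129.4 ft/s × 0.3048 = 39.4411 m/s.
a = μg = 0.75 × 9.8 = 7.350 m/s².
Reaction distance = 39.4411 × 1.6 = 63.106 m.
Braking distance = v²/(2a) = 1555.600 / 14.700 = 105.823 m.
Total stopping distance = 63.106 + 105.823 = 168.929 m, vs 244 m available — it stops with 244 − 168.929 = 75.071 m to spare.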